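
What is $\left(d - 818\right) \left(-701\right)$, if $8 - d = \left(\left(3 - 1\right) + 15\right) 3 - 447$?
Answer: $290214$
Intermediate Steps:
$d = 404$ ($d = 8 - \left(\left(\left(3 - 1\right) + 15\right) 3 - 447\right) = 8 - \left(\left(2 + 15\right) 3 - 447\right) = 8 - \left(17 \cdot 3 - 447\right) = 8 - \left(51 - 447\right) = 8 - -396 = 8 + 396 = 404$)
$\left(d - 818\right) \left(-701\right) = \left(404 - 818\right) \left(-701\right) = \left(-414\right) \left(-701\right) = 290214$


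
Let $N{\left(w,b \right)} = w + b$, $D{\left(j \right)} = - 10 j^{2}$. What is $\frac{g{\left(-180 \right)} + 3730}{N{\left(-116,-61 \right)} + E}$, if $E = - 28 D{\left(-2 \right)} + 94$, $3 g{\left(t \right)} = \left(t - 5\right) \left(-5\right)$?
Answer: $\frac{12115}{3111} \approx 3.8942$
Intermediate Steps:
$g{\left(t \right)} = \frac{25}{3} - \frac{5 t}{3}$ ($g{\left(t \right)} = \frac{\left(t - 5\right) \left(-5\right)}{3} = \frac{\left(-5 + t\right) \left(-5\right)}{3} = \frac{25 - 5 t}{3} = \frac{25}{3} - \frac{5 t}{3}$)
$N{\left(w,b \right)} = b + w$
$E = 1214$ ($E = - 28 \left(- 10 \left(-2\right)^{2}\right) + 94 = - 28 \left(\left(-10\right) 4\right) + 94 = \left(-28\right) \left(-40\right) + 94 = 1120 + 94 = 1214$)
$\frac{g{\left(-180 \right)} + 3730}{N{\left(-116,-61 \right)} + E} = \frac{\left(\frac{25}{3} - -300\right) + 3730}{\left(-61 - 116\right) + 1214} = \frac{\left(\frac{25}{3} + 300\right) + 3730}{-177 + 1214} = \frac{\frac{925}{3} + 3730}{1037} = \frac{12115}{3} \cdot \frac{1}{1037} = \frac{12115}{3111}$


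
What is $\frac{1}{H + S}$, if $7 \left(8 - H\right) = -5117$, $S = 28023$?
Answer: $\frac{1}{28762} \approx 3.4768 \cdot 10^{-5}$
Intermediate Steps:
$H = 739$ ($H = 8 - -731 = 8 + 731 = 739$)
$\frac{1}{H + S} = \frac{1}{739 + 28023} = \frac{1}{28762}$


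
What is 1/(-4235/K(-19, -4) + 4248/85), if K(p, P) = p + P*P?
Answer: 255/372719 ≈ 0.00068416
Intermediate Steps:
K(p, P) = p + P**2
1/(-4235/K(-19, -4) + 4248/85) = 1/(-4235/(-19 + (-4)**2) + 4248/85) = 1/(-4235/(-19 + 16) + 4248*(1/85)) = 1/(-4235/(-3) + 4248/85) = 1/(-4235*(-1/3) + 4248/85) = 1/(4235/3 + 4248/85) = 1/(372719/255) = 255/372719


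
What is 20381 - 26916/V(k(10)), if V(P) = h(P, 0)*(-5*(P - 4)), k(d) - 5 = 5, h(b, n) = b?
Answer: 511768/25 ≈ 20471.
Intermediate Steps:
k(d) = 10 (k(d) = 5 + 5 = 10)
V(P) = P*(20 - 5*P) (V(P) = P*(-5*(P - 4)) = P*(-5*(-4 + P)) = P*(20 - 5*P))
20381 - 26916/V(k(10)) = 20381 - 26916/(5*10*(4 - 1*10)) = 20381 - 26916/(5*10*(4 - 10)) = 20381 - 26916/(5*10*(-6)) = 20381 - 26916/(-300) = 20381 - 26916*(-1)/300 = 20381 - 1*(-2243/25) = 20381 + 2243/25 = 511768/25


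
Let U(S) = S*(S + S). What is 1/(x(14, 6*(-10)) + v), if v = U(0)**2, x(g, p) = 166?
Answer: 1/166 ≈ 0.0060241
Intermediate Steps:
U(S) = 2*S**2 (U(S) = S*(2*S) = 2*S**2)
v = 0 (v = (2*0**2)**2 = (2*0)**2 = 0**2 = 0)
1/(x(14, 6*(-10)) + v) = 1/(166 + 0) = 1/166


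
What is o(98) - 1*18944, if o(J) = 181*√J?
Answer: -18944 + 1267*√2 ≈ -17152.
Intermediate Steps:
o(98) - 1*18944 = 181*√98 - 1*18944 = 181*(7*√2) - 18944 = 1267*√2 - 18944 = -18944 + 1267*√2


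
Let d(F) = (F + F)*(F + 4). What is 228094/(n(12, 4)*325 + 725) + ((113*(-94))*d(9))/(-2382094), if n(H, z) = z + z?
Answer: 21215607536/304633175 ≈ 69.643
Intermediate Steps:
n(H, z) = 2*z
d(F) = 2*F*(4 + F) (d(F) = (2*F)*(4 + F) = 2*F*(4 + F))
228094/(n(12, 4)*325 + 725) + ((113*(-94))*d(9))/(-2382094) = 228094/((2*4)*325 + 725) + ((113*(-94))*(2*9*(4 + 9)))/(-2382094) = 228094/(8*325 + 725) - 21244*9*13*(-1/2382094) = 228094/(2600 + 725) - 10622*234*(-1/2382094) = 228094/3325 - 2485548*(-1/2382094) = 228094*(1/3325) + 95598/91619 = 228094/3325 + 95598/91619 = 21215607536/304633175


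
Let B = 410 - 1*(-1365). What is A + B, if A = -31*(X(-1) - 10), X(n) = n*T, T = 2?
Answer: 2147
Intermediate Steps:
X(n) = 2*n (X(n) = n*2 = 2*n)
A = 372 (A = -31*(2*(-1) - 10) = -31*(-2 - 10) = -31*(-12) = 372)
B = 1775 (B = 410 + 1365 = 1775)
A + B = 372 + 1775 = 2147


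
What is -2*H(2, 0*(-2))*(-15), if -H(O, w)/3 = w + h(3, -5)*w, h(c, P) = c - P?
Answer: 0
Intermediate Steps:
H(O, w) = -27*w (H(O, w) = -3*(w + (3 - 1*(-5))*w) = -3*(w + (3 + 5)*w) = -3*(w + 8*w) = -27*w)
-2*H(2, 0*(-2))*(-15) = -(-54)*0*(-2)*(-15) = -(-54)*0*(-15) = -2*0*(-15) = 0*(-15) = 0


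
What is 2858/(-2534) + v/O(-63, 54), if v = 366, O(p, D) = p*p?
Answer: -247999/239463 ≈ -1.0356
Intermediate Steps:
O(p, D) = p**2
2858/(-2534) + v/O(-63, 54) = 2858/(-2534) + 366/((-63)**2) = 2858*(-1/2534) + 366/3969 = -1429/1267 + 366*(1/3969) = -1429/1267 + 122/1323 = -247999/239463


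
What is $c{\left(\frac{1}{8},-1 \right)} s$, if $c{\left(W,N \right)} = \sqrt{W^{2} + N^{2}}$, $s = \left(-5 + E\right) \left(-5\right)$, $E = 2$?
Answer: $\frac{15 \sqrt{65}}{8} \approx 15.117$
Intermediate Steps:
$s = 15$ ($s = \left(-5 + 2\right) \left(-5\right) = \left(-3\right) \left(-5\right) = 15$)
$c{\left(W,N \right)} = \sqrt{N^{2} + W^{2}}$
$c{\left(\frac{1}{8},-1 \right)} s = \sqrt{\left(-1\right)^{2} + \left(\frac{1}{8}\right)^{2}} \cdot 15 = \sqrt{1 + \left(\frac{1}{8}\right)^{2}} \cdot 15 = \sqrt{1 + \frac{1}{64}} \cdot 15 = \sqrt{\frac{65}{64}} \cdot 15 = \frac{\sqrt{65}}{8} \cdot 15 = \frac{15 \sqrt{65}}{8}$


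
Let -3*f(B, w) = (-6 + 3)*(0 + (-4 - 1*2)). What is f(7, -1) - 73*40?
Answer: -2926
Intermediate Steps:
f(B, w) = -6 (f(B, w) = -(-6 + 3)*(0 + (-4 - 1*2))/3 = -(-1)*(0 + (-4 - 2)) = -(-1)*(0 - 6) = -(-1)*(-6) = -⅓*18 = -6)
f(7, -1) - 73*40 = -6 - 73*40 = -6 - 2920 = -2926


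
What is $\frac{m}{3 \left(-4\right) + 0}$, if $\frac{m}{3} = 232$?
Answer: $-58$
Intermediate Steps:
$m = 696$ ($m = 3 \cdot 232 = 696$)
$\frac{m}{3 \left(-4\right) + 0} = \frac{696}{3 \left(-4\right) + 0} = \frac{696}{-12 + 0} = \frac{696}{-12} = 696 \left(- \frac{1}{12}\right) = -58$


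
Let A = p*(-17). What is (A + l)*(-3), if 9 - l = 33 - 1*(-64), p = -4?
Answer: 60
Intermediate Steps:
l = -88 (l = 9 - (33 - 1*(-64)) = 9 - (33 + 64) = 9 - 1*97 = 9 - 97 = -88)
A = 68 (A = -4*(-17) = 68)
(A + l)*(-3) = (68 - 88)*(-3) = -20*(-3) = 60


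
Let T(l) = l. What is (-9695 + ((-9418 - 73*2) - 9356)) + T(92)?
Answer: -28523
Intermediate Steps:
(-9695 + ((-9418 - 73*2) - 9356)) + T(92) = (-9695 + ((-9418 - 73*2) - 9356)) + 92 = (-9695 + ((-9418 - 146) - 9356)) + 92 = (-9695 + (-9564 - 9356)) + 92 = (-9695 - 18920) + 92 = -28615 + 92 = -28523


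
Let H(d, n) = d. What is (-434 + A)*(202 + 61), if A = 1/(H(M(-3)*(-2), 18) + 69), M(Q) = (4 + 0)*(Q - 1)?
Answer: -11528079/101 ≈ -1.1414e+5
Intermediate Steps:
M(Q) = -4 + 4*Q (M(Q) = 4*(-1 + Q) = -4 + 4*Q)
A = 1/101 (A = 1/((-4 + 4*(-3))*(-2) + 69) = 1/((-4 - 12)*(-2) + 69) = 1/(-16*(-2) + 69) = 1/(32 + 69) = 1/101 ≈ 0.0099010)
(-434 + A)*(202 + 61) = (-434 + 1/101)*(202 + 61) = -43833/101*263 = -11528079/101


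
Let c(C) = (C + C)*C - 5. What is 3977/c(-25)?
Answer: 3977/1245 ≈ 3.1944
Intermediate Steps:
c(C) = -5 + 2*C² (c(C) = (2*C)*C - 5 = 2*C² - 5 = -5 + 2*C²)
3977/c(-25) = 3977/(-5 + 2*(-25)²) = 3977/(-5 + 2*625) = 3977/(-5 + 1250) = 3977/1245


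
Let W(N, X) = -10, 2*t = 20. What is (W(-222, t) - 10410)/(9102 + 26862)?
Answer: -2605/8991 ≈ -0.28973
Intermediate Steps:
t = 10 (t = (½)*20 = 10)
(W(-222, t) - 10410)/(9102 + 26862) = (-10 - 10410)/(9102 + 26862) = -10420/35964 = -10420*1/35964 = -2605/8991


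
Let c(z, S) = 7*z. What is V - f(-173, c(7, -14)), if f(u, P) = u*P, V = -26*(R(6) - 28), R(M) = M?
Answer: 9049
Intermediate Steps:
V = 572 (V = -26*(6 - 28) = -26*(-22) = 572)
f(u, P) = P*u
V - f(-173, c(7, -14)) = 572 - 7*7*(-173) = 572 - 49*(-173) = 572 - 1*(-8477) = 572 + 8477 = 9049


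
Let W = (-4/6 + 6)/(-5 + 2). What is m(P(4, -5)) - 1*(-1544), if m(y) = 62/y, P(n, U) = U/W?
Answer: 70472/45 ≈ 1566.0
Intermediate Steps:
W = -16/9 (W = (-4*⅙ + 6)/(-3) = (-⅔ + 6)*(-⅓) = (16/3)*(-⅓) = -16/9 ≈ -1.7778)
P(n, U) = -9*U/16 (P(n, U) = U/(-16/9) = U*(-9/16) = -9*U/16)
m(P(4, -5)) - 1*(-1544) = 62/((-9/16*(-5))) - 1*(-1544) = 62/(45/16) + 1544 = 62*(16/45) + 1544 = 992/45 + 1544 = 70472/45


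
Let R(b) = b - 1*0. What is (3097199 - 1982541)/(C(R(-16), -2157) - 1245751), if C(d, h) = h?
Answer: -557329/623954 ≈ -0.89322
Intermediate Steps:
R(b) = b (R(b) = b + 0 = b)
(3097199 - 1982541)/(C(R(-16), -2157) - 1245751) = (3097199 - 1982541)/(-2157 - 1245751) = 1114658/(-1247908) = 1114658*(-1/1247908) = -557329/623954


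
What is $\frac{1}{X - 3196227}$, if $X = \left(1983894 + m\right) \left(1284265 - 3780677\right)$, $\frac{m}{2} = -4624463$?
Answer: $\frac{1}{18136509868957} \approx 5.5137 \cdot 10^{-14}$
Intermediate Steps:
$m = -9248926$ ($m = 2 \left(-4624463\right) = -9248926$)
$X = 18136513065184$ ($X = \left(1983894 - 9248926\right) \left(1284265 - 3780677\right) = \left(-7265032\right) \left(-2496412\right) = 18136513065184$)
$\frac{1}{X - 3196227} = \frac{1}{18136513065184 - 3196227} = \frac{1}{18136509868957}$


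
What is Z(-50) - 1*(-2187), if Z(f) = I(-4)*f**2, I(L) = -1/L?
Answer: 2812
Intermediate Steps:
Z(f) = f**2/4 (Z(f) = (-1/(-4))*f**2 = (-1*(-1/4))*f**2 = f**2/4)
Z(-50) - 1*(-2187) = (1/4)*(-50)**2 - 1*(-2187) = (1/4)*2500 + 2187 = 625 + 2187 = 2812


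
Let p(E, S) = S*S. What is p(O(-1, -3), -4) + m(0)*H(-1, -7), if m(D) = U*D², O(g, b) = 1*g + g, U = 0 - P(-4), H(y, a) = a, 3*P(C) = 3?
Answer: 16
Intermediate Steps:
P(C) = 1 (P(C) = (⅓)*3 = 1)
U = -1 (U = 0 - 1*1 = 0 - 1 = -1)
O(g, b) = 2*g (O(g, b) = g + g = 2*g)
p(E, S) = S²
m(D) = -D²
p(O(-1, -3), -4) + m(0)*H(-1, -7) = (-4)² - 1*0²*(-7) = 16 - 1*0*(-7) = 16 + 0*(-7) = 16 + 0 = 16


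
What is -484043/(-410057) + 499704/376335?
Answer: 129023148511/51439600365 ≈ 2.5082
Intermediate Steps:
-484043/(-410057) + 499704/376335 = -484043*(-1/410057) + 499704*(1/376335) = 484043/410057 + 166568/125445 = 129023148511/51439600365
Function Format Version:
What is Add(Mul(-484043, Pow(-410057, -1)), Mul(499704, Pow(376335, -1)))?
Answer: Rational(129023148511, 51439600365) ≈ 2.5082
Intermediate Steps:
Add(Mul(-484043, Pow(-410057, -1)), Mul(499704, Pow(376335, -1))) = Add(Mul(-484043, Rational(-1, 410057)), Mul(499704, Rational(1, 376335))) = Add(Rational(484043, 410057), Rational(166568, 125445)) = Rational(129023148511, 51439600365)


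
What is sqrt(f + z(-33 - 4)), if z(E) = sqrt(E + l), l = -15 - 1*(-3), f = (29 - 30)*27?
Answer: sqrt(-27 + 7*I) ≈ 0.66808 + 5.2389*I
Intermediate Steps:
f = -27 (f = -1*27 = -27)
l = -12 (l = -15 + 3 = -12)
z(E) = sqrt(-12 + E) (z(E) = sqrt(E - 12) = sqrt(-12 + E))
sqrt(f + z(-33 - 4)) = sqrt(-27 + sqrt(-12 + (-33 - 4))) = sqrt(-27 + sqrt(-12 - 37)) = sqrt(-27 + sqrt(-49)) = sqrt(-27 + 7*I)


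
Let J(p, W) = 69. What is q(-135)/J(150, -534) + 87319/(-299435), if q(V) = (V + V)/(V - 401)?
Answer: -524759741/1845717340 ≈ -0.28431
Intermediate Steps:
q(V) = 2*V/(-401 + V) (q(V) = (2*V)/(-401 + V) = 2*V/(-401 + V))
q(-135)/J(150, -534) + 87319/(-299435) = (2*(-135)/(-401 - 135))/69 + 87319/(-299435) = (2*(-135)/(-536))*(1/69) + 87319*(-1/299435) = (2*(-135)*(-1/536))*(1/69) - 87319/299435 = (135/268)*(1/69) - 87319/299435 = 45/6164 - 87319/299435 = -524759741/1845717340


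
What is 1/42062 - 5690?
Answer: -239332779/42062 ≈ -5690.0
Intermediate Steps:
1/42062 - 5690 = -239332779/42062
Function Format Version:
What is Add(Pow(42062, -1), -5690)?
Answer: Rational(-239332779, 42062) ≈ -5690.0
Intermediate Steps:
Add(Pow(42062, -1), -5690) = Add(Rational(1, 42062), -5690) = Rational(-239332779, 42062)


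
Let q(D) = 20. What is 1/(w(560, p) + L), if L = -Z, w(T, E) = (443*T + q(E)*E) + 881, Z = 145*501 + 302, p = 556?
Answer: 1/187134 ≈ 5.3438e-6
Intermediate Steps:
Z = 72947 (Z = 72645 + 302 = 72947)
w(T, E) = 881 + 20*E + 443*T (w(T, E) = (443*T + 20*E) + 881 = (20*E + 443*T) + 881 = 881 + 20*E + 443*T)
L = -72947 (L = -1*72947 = -72947)
1/(w(560, p) + L) = 1/((881 + 20*556 + 443*560) - 72947) = 1/((881 + 11120 + 248080) - 72947) = 1/(260081 - 72947) = 1/187134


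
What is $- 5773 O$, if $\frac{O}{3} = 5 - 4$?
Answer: $-17319$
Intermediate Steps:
$O = 3$ ($O = 3 \left(5 - 4\right) = 3 \cdot 1 = 3$)
$- 5773 O = \left(-5773\right) 3 = -17319$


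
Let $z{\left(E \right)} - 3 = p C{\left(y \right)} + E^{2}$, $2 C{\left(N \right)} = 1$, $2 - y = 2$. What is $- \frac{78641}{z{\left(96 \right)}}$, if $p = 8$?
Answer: $- \frac{78641}{9223} \approx -8.5266$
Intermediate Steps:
$y = 0$ ($y = 2 - 2 = 0$)
$C{\left(N \right)} = \frac{1}{2}$ ($C{\left(N \right)} = \frac{1}{2} \cdot 1 = \frac{1}{2}$)
$z{\left(E \right)} = 7 + E^{2}$ ($z{\left(E \right)} = 3 + \left(8 \cdot \frac{1}{2} + E^{2}\right) = 3 + \left(4 + E^{2}\right) = 7 + E^{2}$)
$- \frac{78641}{z{\left(96 \right)}} = - \frac{78641}{7 + 96^{2}} = - \frac{78641}{7 + 9216} = - \frac{78641}{9223}$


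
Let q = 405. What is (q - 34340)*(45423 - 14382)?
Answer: -1053376335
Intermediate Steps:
(q - 34340)*(45423 - 14382) = (405 - 34340)*(45423 - 14382) = -33935*31041 = -1053376335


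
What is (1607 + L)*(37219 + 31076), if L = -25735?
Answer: -1647821760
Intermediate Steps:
(1607 + L)*(37219 + 31076) = (1607 - 25735)*(37219 + 31076) = -24128*68295 = -1647821760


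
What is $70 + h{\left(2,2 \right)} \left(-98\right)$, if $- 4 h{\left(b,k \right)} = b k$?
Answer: $168$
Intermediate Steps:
$h{\left(b,k \right)} = - \frac{b k}{4}$
$70 + h{\left(2,2 \right)} \left(-98\right) = 70 + \left(- \frac{1}{4}\right) 2 \cdot 2 \left(-98\right) = 70 - -98 = 70 + 98 = 168$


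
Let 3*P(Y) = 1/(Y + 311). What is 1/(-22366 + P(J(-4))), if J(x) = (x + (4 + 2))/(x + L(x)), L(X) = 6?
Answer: -936/20934575 ≈ -4.4711e-5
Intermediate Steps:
J(x) = 1 (J(x) = (x + (4 + 2))/(x + 6) = (x + 6)/(6 + x) = (6 + x)/(6 + x) = 1)
P(Y) = 1/(3*(311 + Y)) (P(Y) = 1/(3*(Y + 311)) = 1/(3*(311 + Y)))
1/(-22366 + P(J(-4))) = 1/(-22366 + 1/(3*(311 + 1))) = 1/(-22366 + (1/3)/312) = 1/(-22366 + (1/3)*(1/312)) = 1/(-22366 + 1/936) = 1/(-20934575/936) = -936/20934575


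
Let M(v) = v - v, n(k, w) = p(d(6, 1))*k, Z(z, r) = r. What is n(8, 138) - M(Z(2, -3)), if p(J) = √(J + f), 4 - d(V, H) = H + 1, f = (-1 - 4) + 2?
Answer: 8*I ≈ 8.0*I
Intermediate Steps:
f = -3 (f = -5 + 2 = -3)
d(V, H) = 3 - H (d(V, H) = 4 - (H + 1) = 4 - (1 + H) = 4 + (-1 - H) = 3 - H)
p(J) = √(-3 + J) (p(J) = √(J - 3) = √(-3 + J))
n(k, w) = I*k (n(k, w) = √(-3 + (3 - 1*1))*k = √(-3 + (3 - 1))*k = √(-3 + 2)*k = √(-1)*k = I*k)
M(v) = 0
n(8, 138) - M(Z(2, -3)) = I*8 - 1*0 = 8*I + 0 = 8*I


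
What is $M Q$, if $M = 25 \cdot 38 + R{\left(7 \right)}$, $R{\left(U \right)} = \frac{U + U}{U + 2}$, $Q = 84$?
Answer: $\frac{239792}{3} \approx 79931.0$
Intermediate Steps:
$R{\left(U \right)} = \frac{2 U}{2 + U}$
$M = \frac{8564}{9}$ ($M = 25 \cdot 38 + 2 \cdot 7 \frac{1}{2 + 7} = 950 + 2 \cdot 7 \cdot \frac{1}{9} = 950 + \frac{14}{9} = \frac{8564}{9} \approx 951.56$)
$M Q = \frac{8564}{9} \cdot 84 = \frac{239792}{3}$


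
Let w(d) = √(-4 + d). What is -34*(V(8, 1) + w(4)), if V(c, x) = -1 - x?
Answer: 68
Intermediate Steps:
-34*(V(8, 1) + w(4)) = -34*((-1 - 1*1) + √(-4 + 4)) = -34*((-1 - 1) + √0) = -34*(-2 + 0) = -34*(-2) = 68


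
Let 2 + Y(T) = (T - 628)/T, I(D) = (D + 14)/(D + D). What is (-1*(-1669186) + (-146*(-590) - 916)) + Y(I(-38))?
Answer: 5257261/3 ≈ 1.7524e+6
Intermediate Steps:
I(D) = (14 + D)/(2*D) (I(D) = (14 + D)/((2*D)) = (14 + D)*(1/(2*D)) = (14 + D)/(2*D))
Y(T) = -2 + (-628 + T)/T (Y(T) = -2 + (T - 628)/T = -2 + (-628 + T)/T)
(-1*(-1669186) + (-146*(-590) - 916)) + Y(I(-38)) = (-1*(-1669186) + (-146*(-590) - 916)) + (-628 - (14 - 38)/(2*(-38)))/(((½)*(14 - 38)/(-38))) = (1669186 + (86140 - 916)) + (-628 - (-1)*(-24)/(2*38))/(((½)*(-1/38)*(-24))) = (1669186 + 85224) + (-628 - 1*6/19)/(6/19) = 1754410 + 19*(-628 - 6/19)/6 = 1754410 + (19/6)*(-11938/19) = 1754410 - 5969/3 = 5257261/3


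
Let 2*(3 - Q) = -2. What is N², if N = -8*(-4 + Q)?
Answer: 0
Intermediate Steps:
Q = 4 (Q = 3 - ½*(-2) = 3 + 1 = 4)
N = 0 (N = -8*(-4 + 4) = -8*0 = 0)
N² = 0² = 0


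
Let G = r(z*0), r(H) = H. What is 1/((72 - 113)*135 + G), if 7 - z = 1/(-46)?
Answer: -1/5535 ≈ -0.00018067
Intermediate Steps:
z = 323/46 (z = 7 - 1/(-46) = 7 - 1*(-1/46) = 7 + 1/46 = 323/46 ≈ 7.0217)
G = 0 (G = (323/46)*0 = 0)
1/((72 - 113)*135 + G) = 1/((72 - 113)*135 + 0) = 1/(-41*135 + 0) = 1/(-5535 + 0) = 1/(-5535) = -1/5535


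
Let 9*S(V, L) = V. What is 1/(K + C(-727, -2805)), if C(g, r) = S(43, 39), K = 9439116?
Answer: 9/84952087 ≈ 1.0594e-7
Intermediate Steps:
S(V, L) = V/9
C(g, r) = 43/9 (C(g, r) = (⅑)*43 = 43/9)
1/(K + C(-727, -2805)) = 1/(9439116 + 43/9) = 1/(84952087/9) = 9/84952087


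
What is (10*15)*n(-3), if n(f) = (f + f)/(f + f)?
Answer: 150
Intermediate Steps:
n(f) = 1 (n(f) = (2*f)/((2*f)) = (2*f)*(1/(2*f)) = 1)
(10*15)*n(-3) = (10*15)*1 = 150*1 = 150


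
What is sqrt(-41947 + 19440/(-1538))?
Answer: I*sqrt(24813294547)/769 ≈ 204.84*I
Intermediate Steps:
sqrt(-41947 + 19440/(-1538)) = sqrt(-41947 + 19440*(-1/1538)) = sqrt(-41947 - 9720/769) = sqrt(-32266963/769) = I*sqrt(24813294547)/769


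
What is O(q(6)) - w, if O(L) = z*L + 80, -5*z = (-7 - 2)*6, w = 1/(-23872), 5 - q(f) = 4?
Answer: 10837893/119360 ≈ 90.800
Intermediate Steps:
q(f) = 1 (q(f) = 5 - 1*4 = 5 - 4 = 1)
w = -1/23872 ≈ -4.1890e-5
z = 54/5 (z = -(-7 - 2)*6/5 = -(-9)*6/5 = -⅕*(-54) = 54/5 ≈ 10.800)
O(L) = 80 + 54*L/5 (O(L) = 54*L/5 + 80 = 80 + 54*L/5)
O(q(6)) - w = (80 + (54/5)*1) - 1*(-1/23872) = (80 + 54/5) + 1/23872 = 454/5 + 1/23872 = 10837893/119360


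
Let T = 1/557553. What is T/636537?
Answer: 1/354903113961 ≈ 2.8177e-12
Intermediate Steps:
T = 1/557553 ≈ 1.7936e-6
T/636537 = (1/557553)/636537 = (1/557553)*(1/636537) = 1/354903113961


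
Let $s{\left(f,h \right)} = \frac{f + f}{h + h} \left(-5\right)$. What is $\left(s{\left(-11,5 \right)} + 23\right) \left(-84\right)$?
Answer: $-2856$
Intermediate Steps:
$s{\left(f,h \right)} = - \frac{5 f}{h}$ ($s{\left(f,h \right)} = \frac{2 f}{2 h} \left(-5\right) = 2 f \frac{1}{2 h} \left(-5\right) = \frac{f}{h} \left(-5\right) = - \frac{5 f}{h}$)
$\left(s{\left(-11,5 \right)} + 23\right) \left(-84\right) = \left(\left(-5\right) \left(-11\right) \frac{1}{5} + 23\right) \left(-84\right) = \left(11 + 23\right) \left(-84\right) = 34 \left(-84\right) = -2856$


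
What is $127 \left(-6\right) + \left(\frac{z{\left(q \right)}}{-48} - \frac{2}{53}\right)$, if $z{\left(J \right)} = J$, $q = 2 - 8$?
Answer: $- \frac{323051}{424} \approx -761.91$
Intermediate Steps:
$q = -6$ ($q = 2 - 8 = -6$)
$127 \left(-6\right) + \left(\frac{z{\left(q \right)}}{-48} - \frac{2}{53}\right) = 127 \left(-6\right) - \left(- \frac{1}{8} + \frac{2}{53}\right) = -762 - - \frac{37}{424} = -762 + \left(\frac{1}{8} - \frac{2}{53}\right) = -762 + \frac{37}{424} = - \frac{323051}{424}$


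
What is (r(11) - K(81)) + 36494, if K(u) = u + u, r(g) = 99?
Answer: 36431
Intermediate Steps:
K(u) = 2*u
(r(11) - K(81)) + 36494 = (99 - 2*81) + 36494 = (99 - 1*162) + 36494 = (99 - 162) + 36494 = -63 + 36494 = 36431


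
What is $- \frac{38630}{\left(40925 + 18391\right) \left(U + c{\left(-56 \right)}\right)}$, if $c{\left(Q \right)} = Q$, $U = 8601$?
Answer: $- \frac{3863}{50685522} \approx -7.6215 \cdot 10^{-5}$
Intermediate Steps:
$- \frac{38630}{\left(40925 + 18391\right) \left(U + c{\left(-56 \right)}\right)} = - \frac{38630}{\left(40925 + 18391\right) \left(8601 - 56\right)} = - \frac{38630}{59316 \cdot 8545} = - \frac{38630}{506855220} = \left(-38630\right) \frac{1}{506855220} = - \frac{3863}{50685522}$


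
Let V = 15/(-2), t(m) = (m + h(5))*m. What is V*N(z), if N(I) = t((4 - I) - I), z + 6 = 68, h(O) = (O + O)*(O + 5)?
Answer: -18000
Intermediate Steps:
h(O) = 2*O*(5 + O) (h(O) = (2*O)*(5 + O) = 2*O*(5 + O))
z = 62 (z = -6 + 68 = 62)
t(m) = m*(100 + m) (t(m) = (m + 2*5*(5 + 5))*m = (m + 2*5*10)*m = (m + 100)*m = (100 + m)*m = m*(100 + m))
N(I) = (4 - 2*I)*(104 - 2*I) (N(I) = ((4 - I) - I)*(100 + ((4 - I) - I)) = (4 - 2*I)*(100 + (4 - 2*I)) = (4 - 2*I)*(104 - 2*I))
V = -15/2 (V = 15*(-½) = -15/2 ≈ -7.5000)
V*N(z) = -30*(-52 + 62)*(-2 + 62) = -30*10*60 = -15/2*2400 = -18000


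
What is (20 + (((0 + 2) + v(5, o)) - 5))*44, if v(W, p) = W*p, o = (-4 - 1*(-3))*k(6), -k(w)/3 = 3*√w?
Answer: 748 + 1980*√6 ≈ 5598.0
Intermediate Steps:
k(w) = -9*√w
o = 9*√6 (o = (-4 - 1*(-3))*(-9*√6) = (-4 + 3)*(-9*√6) = -(-9)*√6 = 9*√6 ≈ 22.045)
(20 + (((0 + 2) + v(5, o)) - 5))*44 = (20 + (((0 + 2) + 5*(9*√6)) - 5))*44 = (20 + ((2 + 45*√6) - 5))*44 = (20 + (-3 + 45*√6))*44 = (17 + 45*√6)*44 = 748 + 1980*√6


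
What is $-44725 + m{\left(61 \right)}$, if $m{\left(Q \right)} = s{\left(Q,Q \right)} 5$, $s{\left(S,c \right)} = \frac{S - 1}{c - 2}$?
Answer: $- \frac{2638475}{59} \approx -44720.0$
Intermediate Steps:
$s{\left(S,c \right)} = \frac{-1 + S}{-2 + c}$
$m{\left(Q \right)} = \frac{5 \left(-1 + Q\right)}{-2 + Q}$ ($m{\left(Q \right)} = \frac{-1 + Q}{-2 + Q} 5 = \frac{5 \left(-1 + Q\right)}{-2 + Q}$)
$-44725 + m{\left(61 \right)} = -44725 + \frac{5 \left(-1 + 61\right)}{-2 + 61} = -44725 + 5 \cdot \frac{1}{59} \cdot 60 = -44725 + \frac{300}{59} = - \frac{2638475}{59}$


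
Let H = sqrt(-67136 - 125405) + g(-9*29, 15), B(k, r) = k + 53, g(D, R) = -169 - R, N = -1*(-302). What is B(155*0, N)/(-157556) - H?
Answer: 28990251/157556 - I*sqrt(192541) ≈ 184.0 - 438.79*I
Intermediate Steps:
N = 302
B(k, r) = 53 + k
H = -184 + I*sqrt(192541) (H = sqrt(-67136 - 125405) + (-169 - 1*15) = sqrt(-192541) + (-169 - 15) = I*sqrt(192541) - 184 = -184 + I*sqrt(192541) ≈ -184.0 + 438.79*I)
B(155*0, N)/(-157556) - H = (53 + 155*0)/(-157556) - (-184 + I*sqrt(192541)) = (53 + 0)*(-1/157556) + (184 - I*sqrt(192541)) = 53*(-1/157556) + (184 - I*sqrt(192541)) = -53/157556 + (184 - I*sqrt(192541)) = 28990251/157556 - I*sqrt(192541)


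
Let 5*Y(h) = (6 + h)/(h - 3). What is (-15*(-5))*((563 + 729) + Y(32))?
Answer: 2810670/29 ≈ 96920.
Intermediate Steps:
Y(h) = (6 + h)/(5*(-3 + h)) (Y(h) = ((6 + h)/(h - 3))/5 = ((6 + h)/(-3 + h))/5 = (6 + h)/(5*(-3 + h)))
(-15*(-5))*((563 + 729) + Y(32)) = (-15*(-5))*((563 + 729) + (6 + 32)/(5*(-3 + 32))) = 75*(1292 + (⅕)*38/29) = 75*(1292 + (⅕)*(1/29)*38) = 75*(1292 + 38/145) = 75*(187378/145) = 2810670/29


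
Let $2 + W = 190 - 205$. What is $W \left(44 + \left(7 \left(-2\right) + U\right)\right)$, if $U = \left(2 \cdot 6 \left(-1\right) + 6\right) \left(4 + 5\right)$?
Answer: $408$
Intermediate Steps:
$W = -17$ ($W = -2 + \left(190 - 205\right) = -2 - 15 = -17$)
$U = -54$ ($U = \left(12 \left(-1\right) + 6\right) 9 = \left(-12 + 6\right) 9 = \left(-6\right) 9 = -54$)
$W \left(44 + \left(7 \left(-2\right) + U\right)\right) = - 17 \left(44 + \left(7 \left(-2\right) - 54\right)\right) = - 17 \left(44 - 68\right) = \left(-17\right) \left(-24\right) = 408$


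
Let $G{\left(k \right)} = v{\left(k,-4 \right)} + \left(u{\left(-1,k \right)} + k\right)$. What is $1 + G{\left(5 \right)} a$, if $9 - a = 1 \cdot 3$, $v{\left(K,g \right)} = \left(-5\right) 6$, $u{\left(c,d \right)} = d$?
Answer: $-119$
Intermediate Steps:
$v{\left(K,g \right)} = -30$
$a = 6$ ($a = 9 - 1 \cdot 3 = 9 - 3 = 6$)
$G{\left(k \right)} = -30 + 2 k$ ($G{\left(k \right)} = -30 + \left(k + k\right) = -30 + 2 k$)
$1 + G{\left(5 \right)} a = 1 + \left(-30 + 2 \cdot 5\right) 6 = 1 + \left(-30 + 10\right) 6 = 1 - 120 = -119$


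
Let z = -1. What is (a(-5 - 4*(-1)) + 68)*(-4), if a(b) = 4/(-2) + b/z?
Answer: -268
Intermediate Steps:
a(b) = -2 - b (a(b) = 4/(-2) + b/(-1) = 4*(-½) + b*(-1) = -2 - b)
(a(-5 - 4*(-1)) + 68)*(-4) = ((-2 - (-5 - 4*(-1))) + 68)*(-4) = ((-2 - (-5 + 4)) + 68)*(-4) = ((-2 - 1*(-1)) + 68)*(-4) = ((-2 + 1) + 68)*(-4) = (-1 + 68)*(-4) = 67*(-4) = -268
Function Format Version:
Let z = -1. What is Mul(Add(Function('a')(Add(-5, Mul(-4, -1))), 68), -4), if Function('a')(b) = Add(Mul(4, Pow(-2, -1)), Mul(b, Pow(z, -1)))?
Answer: -268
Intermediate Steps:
Function('a')(b) = Add(-2, Mul(-1, b)) (Function('a')(b) = Add(Mul(4, Pow(-2, -1)), Mul(b, Pow(-1, -1))) = Add(Mul(4, Rational(-1, 2)), Mul(b, -1)) = Add(-2, Mul(-1, b)))
Mul(Add(Function('a')(Add(-5, Mul(-4, -1))), 68), -4) = Mul(Add(Add(-2, Mul(-1, Add(-5, Mul(-4, -1)))), 68), -4) = Mul(Add(Add(-2, Mul(-1, Add(-5, 4))), 68), -4) = Mul(Add(Add(-2, Mul(-1, -1)), 68), -4) = Mul(Add(Add(-2, 1), 68), -4) = Mul(Add(-1, 68), -4) = Mul(67, -4) = -268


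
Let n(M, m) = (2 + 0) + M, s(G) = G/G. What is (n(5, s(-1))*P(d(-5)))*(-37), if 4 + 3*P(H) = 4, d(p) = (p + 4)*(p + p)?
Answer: 0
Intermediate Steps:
d(p) = 2*p*(4 + p) (d(p) = (4 + p)*(2*p) = 2*p*(4 + p))
P(H) = 0 (P(H) = -4/3 + (⅓)*4 = -4/3 + 4/3 = 0)
s(G) = 1
n(M, m) = 2 + M
(n(5, s(-1))*P(d(-5)))*(-37) = ((2 + 5)*0)*(-37) = (7*0)*(-37) = 0*(-37) = 0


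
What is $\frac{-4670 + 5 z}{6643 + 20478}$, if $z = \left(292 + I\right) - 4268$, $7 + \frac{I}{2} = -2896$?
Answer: $- \frac{53580}{27121} \approx -1.9756$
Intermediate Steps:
$I = -5806$ ($I = -14 + 2 \left(-2896\right) = -14 - 5792 = -5806$)
$z = -9782$ ($z = \left(292 - 5806\right) - 4268 = -5514 - 4268 = -9782$)
$\frac{-4670 + 5 z}{6643 + 20478} = \frac{-4670 + 5 \left(-9782\right)}{6643 + 20478} = \frac{-4670 - 48910}{27121} = \left(-53580\right) \frac{1}{27121} = - \frac{53580}{27121}$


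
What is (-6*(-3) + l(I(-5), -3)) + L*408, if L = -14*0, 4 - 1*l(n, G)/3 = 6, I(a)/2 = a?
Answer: 12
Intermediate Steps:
I(a) = 2*a
l(n, G) = -6 (l(n, G) = 12 - 3*6 = 12 - 18 = -6)
L = 0
(-6*(-3) + l(I(-5), -3)) + L*408 = (-6*(-3) - 6) + 0*408 = (18 - 6) + 0 = 12 + 0 = 12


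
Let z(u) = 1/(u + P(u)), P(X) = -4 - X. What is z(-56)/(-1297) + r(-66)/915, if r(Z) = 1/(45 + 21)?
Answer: 32789/156651660 ≈ 0.00020931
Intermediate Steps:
r(Z) = 1/66
z(u) = -¼ (z(u) = 1/(u + (-4 - u)) = 1/(-4) = -¼)
z(-56)/(-1297) + r(-66)/915 = -¼/(-1297) + (1/66)/915 = -¼*(-1/1297) + (1/66)*(1/915) = 1/5188 + 1/60390 = 32789/156651660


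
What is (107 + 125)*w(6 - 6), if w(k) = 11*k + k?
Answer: 0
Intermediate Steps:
w(k) = 12*k
(107 + 125)*w(6 - 6) = (107 + 125)*(12*(6 - 6)) = 232*(12*0) = 232*0 = 0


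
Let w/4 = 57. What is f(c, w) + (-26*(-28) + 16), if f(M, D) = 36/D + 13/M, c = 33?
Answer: 466834/627 ≈ 744.55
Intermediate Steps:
w = 228 (w = 4*57 = 228)
f(M, D) = 13/M + 36/D
f(c, w) + (-26*(-28) + 16) = (13/33 + 36/228) + (-26*(-28) + 16) = (13*(1/33) + 36*(1/228)) + (728 + 16) = (13/33 + 3/19) + 744 = 346/627 + 744 = 466834/627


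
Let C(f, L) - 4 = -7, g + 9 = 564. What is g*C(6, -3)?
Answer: -1665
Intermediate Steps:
g = 555 (g = -9 + 564 = 555)
C(f, L) = -3 (C(f, L) = 4 - 7 = -3)
g*C(6, -3) = 555*(-3) = -1665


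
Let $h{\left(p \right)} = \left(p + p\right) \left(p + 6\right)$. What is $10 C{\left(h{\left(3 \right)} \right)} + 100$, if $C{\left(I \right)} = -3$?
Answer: $70$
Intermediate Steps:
$h{\left(p \right)} = 2 p \left(6 + p\right)$
$10 C{\left(h{\left(3 \right)} \right)} + 100 = 10 \left(-3\right) + 100 = -30 + 100 = 70$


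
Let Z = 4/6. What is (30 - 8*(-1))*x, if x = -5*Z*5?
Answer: -1900/3 ≈ -633.33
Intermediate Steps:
Z = ⅔ (Z = 4*(⅙) = ⅔ ≈ 0.66667)
x = -50/3 (x = -5*⅔*5 = -10/3*5 = -50/3 ≈ -16.667)
(30 - 8*(-1))*x = (30 - 8*(-1))*(-50/3) = (30 + 8)*(-50/3) = 38*(-50/3) = -1900/3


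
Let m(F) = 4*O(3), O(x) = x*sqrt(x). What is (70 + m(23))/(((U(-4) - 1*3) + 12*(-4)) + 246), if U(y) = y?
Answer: 70/191 + 12*sqrt(3)/191 ≈ 0.47531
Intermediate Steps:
O(x) = x**(3/2)
m(F) = 12*sqrt(3) (m(F) = 4*3**(3/2) = 4*(3*sqrt(3)) = 12*sqrt(3))
(70 + m(23))/(((U(-4) - 1*3) + 12*(-4)) + 246) = (70 + 12*sqrt(3))/(((-4 - 1*3) + 12*(-4)) + 246) = (70 + 12*sqrt(3))/(((-4 - 3) - 48) + 246) = (70 + 12*sqrt(3))/((-7 - 48) + 246) = (70 + 12*sqrt(3))/(-55 + 246) = (70 + 12*sqrt(3))/191 = (70 + 12*sqrt(3))*(1/191) = 70/191 + 12*sqrt(3)/191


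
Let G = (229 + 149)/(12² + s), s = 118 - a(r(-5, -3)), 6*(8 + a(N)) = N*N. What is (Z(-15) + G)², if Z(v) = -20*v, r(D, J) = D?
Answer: 231137869824/2544025 ≈ 90855.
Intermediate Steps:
a(N) = -8 + N²/6 (a(N) = -8 + (N*N)/6 = -8 + N²/6)
s = 731/6 (s = 118 - (-8 + (⅙)*(-5)²) = 118 - (-8 + (⅙)*25) = 118 - (-8 + 25/6) = 118 - 1*(-23/6) = 118 + 23/6 = 731/6 ≈ 121.83)
G = 2268/1595 (G = (229 + 149)/(12² + 731/6) = 378/(144 + 731/6) = 378/(1595/6) = 378*(6/1595) = 2268/1595 ≈ 1.4219)
(Z(-15) + G)² = (-20*(-15) + 2268/1595)² = (300 + 2268/1595)² = (480768/1595)² = 231137869824/2544025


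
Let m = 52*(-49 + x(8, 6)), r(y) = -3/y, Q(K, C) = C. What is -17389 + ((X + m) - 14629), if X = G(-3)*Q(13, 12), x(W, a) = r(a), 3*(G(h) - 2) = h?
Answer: -34580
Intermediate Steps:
G(h) = 2 + h/3
x(W, a) = -3/a
m = -2574 (m = 52*(-49 - 3/6) = 52*(-49 - 3*1/6) = 52*(-49 - 1/2) = 52*(-99/2) = -2574)
X = 12 (X = (2 + (1/3)*(-3))*12 = (2 - 1)*12 = 1*12 = 12)
-17389 + ((X + m) - 14629) = -17389 + ((12 - 2574) - 14629) = -17389 + (-2562 - 14629) = -17389 - 17191 = -34580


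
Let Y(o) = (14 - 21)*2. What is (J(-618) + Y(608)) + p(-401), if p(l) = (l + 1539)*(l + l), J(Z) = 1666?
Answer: -911024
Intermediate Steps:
Y(o) = -14 (Y(o) = -7*2 = -14)
p(l) = 2*l*(1539 + l) (p(l) = (1539 + l)*(2*l) = 2*l*(1539 + l))
(J(-618) + Y(608)) + p(-401) = (1666 - 14) + 2*(-401)*(1539 - 401) = 1652 + 2*(-401)*1138 = 1652 - 912676 = -911024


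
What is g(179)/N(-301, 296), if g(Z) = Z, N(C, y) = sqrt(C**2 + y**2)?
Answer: 179*sqrt(178217)/178217 ≈ 0.42401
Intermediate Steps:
g(179)/N(-301, 296) = 179/(sqrt((-301)**2 + 296**2)) = 179/(sqrt(90601 + 87616)) = 179/(sqrt(178217)) = 179*(sqrt(178217)/178217) = 179*sqrt(178217)/178217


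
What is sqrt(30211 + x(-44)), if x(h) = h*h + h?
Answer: 3*sqrt(3567) ≈ 179.17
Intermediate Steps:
x(h) = h + h**2 (x(h) = h**2 + h = h + h**2)
sqrt(30211 + x(-44)) = sqrt(30211 - 44*(1 - 44)) = sqrt(30211 - 44*(-43)) = sqrt(30211 + 1892) = sqrt(32103) = 3*sqrt(3567)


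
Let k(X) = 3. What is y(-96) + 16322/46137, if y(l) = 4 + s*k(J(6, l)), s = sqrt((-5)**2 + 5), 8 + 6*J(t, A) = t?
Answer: 200870/46137 + 3*sqrt(30) ≈ 20.785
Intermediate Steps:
J(t, A) = -4/3 + t/6
s = sqrt(30) (s = sqrt(25 + 5) = sqrt(30) ≈ 5.4772)
y(l) = 4 + 3*sqrt(30) (y(l) = 4 + sqrt(30)*3 = 4 + 3*sqrt(30))
y(-96) + 16322/46137 = (4 + 3*sqrt(30)) + 16322/46137 = 200870/46137 + 3*sqrt(30)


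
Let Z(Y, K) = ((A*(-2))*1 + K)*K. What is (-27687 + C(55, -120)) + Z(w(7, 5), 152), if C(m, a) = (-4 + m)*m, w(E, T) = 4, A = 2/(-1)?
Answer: -1170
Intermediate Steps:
A = -2 (A = 2*(-1) = -2)
Z(Y, K) = K*(4 + K) (Z(Y, K) = (-2*(-2)*1 + K)*K = (4*1 + K)*K = (4 + K)*K = K*(4 + K))
C(m, a) = m*(-4 + m)
(-27687 + C(55, -120)) + Z(w(7, 5), 152) = (-27687 + 55*(-4 + 55)) + 152*(4 + 152) = (-27687 + 55*51) + 152*156 = (-27687 + 2805) + 23712 = -24882 + 23712 = -1170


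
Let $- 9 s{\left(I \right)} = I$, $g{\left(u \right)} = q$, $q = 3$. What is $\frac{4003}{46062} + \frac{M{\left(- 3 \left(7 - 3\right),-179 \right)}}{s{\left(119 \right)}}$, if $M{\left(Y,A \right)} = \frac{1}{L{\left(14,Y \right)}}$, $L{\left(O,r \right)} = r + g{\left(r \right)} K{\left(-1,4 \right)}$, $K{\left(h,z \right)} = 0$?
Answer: $\frac{1021807}{10962756} \approx 0.093207$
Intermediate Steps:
$g{\left(u \right)} = 3$
$s{\left(I \right)} = - \frac{I}{9}$
$L{\left(O,r \right)} = r$ ($L{\left(O,r \right)} = r + 3 \cdot 0 = r + 0 = r$)
$M{\left(Y,A \right)} = \frac{1}{Y}$
$\frac{4003}{46062} + \frac{M{\left(- 3 \left(7 - 3\right),-179 \right)}}{s{\left(119 \right)}} = \frac{4003}{46062} + \frac{1}{- 3 \left(7 - 3\right) \left(\left(- \frac{1}{9}\right) 119\right)} = 4003 \cdot \frac{1}{46062} + \frac{1}{\left(-3\right) 4 \left(- \frac{119}{9}\right)} = \frac{4003}{46062} + \frac{1}{-12} \left(- \frac{9}{119}\right) = \frac{4003}{46062} - - \frac{3}{476} = \frac{4003}{46062} + \frac{3}{476} = \frac{1021807}{10962756}$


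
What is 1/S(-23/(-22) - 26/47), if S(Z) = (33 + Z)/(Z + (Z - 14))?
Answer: -13458/34631 ≈ -0.38861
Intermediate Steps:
S(Z) = (33 + Z)/(-14 + 2*Z) (S(Z) = (33 + Z)/(Z + (-14 + Z)) = (33 + Z)/(-14 + 2*Z))
1/S(-23/(-22) - 26/47) = 1/((33 + (-23/(-22) - 26/47))/(2*(-7 + (-23/(-22) - 26/47)))) = 1/((33 + (-23*(-1/22) - 26*1/47))/(2*(-7 + (-23*(-1/22) - 26*1/47)))) = 1/((33 + (23/22 - 26/47))/(2*(-7 + (23/22 - 26/47)))) = 1/((33 + 509/1034)/(2*(-7 + 509/1034))) = 1/((½)*(34631/1034)/(-6729/1034)) = 1/((½)*(-1034/6729)*(34631/1034)) = 1/(-34631/13458) = -13458/34631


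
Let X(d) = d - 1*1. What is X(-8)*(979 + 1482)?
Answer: -22149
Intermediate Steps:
X(d) = -1 + d (X(d) = d - 1 = -1 + d)
X(-8)*(979 + 1482) = (-1 - 8)*(979 + 1482) = -9*2461 = -22149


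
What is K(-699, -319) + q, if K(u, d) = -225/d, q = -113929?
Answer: -36343126/319 ≈ -1.1393e+5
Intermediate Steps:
K(-699, -319) + q = -225/(-319) - 113929 = -225*(-1/319) - 113929 = 225/319 - 113929 = -36343126/319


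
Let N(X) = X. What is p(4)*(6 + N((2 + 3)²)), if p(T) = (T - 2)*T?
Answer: 248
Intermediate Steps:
p(T) = T*(-2 + T) (p(T) = (-2 + T)*T = T*(-2 + T))
p(4)*(6 + N((2 + 3)²)) = (4*(-2 + 4))*(6 + (2 + 3)²) = (4*2)*(6 + 5²) = 8*(6 + 25) = 8*31 = 248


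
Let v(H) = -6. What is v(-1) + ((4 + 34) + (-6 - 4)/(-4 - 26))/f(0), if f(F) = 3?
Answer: 61/9 ≈ 6.7778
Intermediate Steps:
v(-1) + ((4 + 34) + (-6 - 4)/(-4 - 26))/f(0) = -6 + ((4 + 34) + (-6 - 4)/(-4 - 26))/3 = -6 + (38 - 10/(-30))/3 = -6 + (38 - 10*(-1/30))/3 = -6 + (38 + ⅓)/3 = -6 + (⅓)*(115/3) = -6 + 115/9 = 61/9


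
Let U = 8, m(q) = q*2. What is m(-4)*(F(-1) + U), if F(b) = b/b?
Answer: -72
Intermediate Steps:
F(b) = 1
m(q) = 2*q
m(-4)*(F(-1) + U) = (2*(-4))*(1 + 8) = -8*9 = -72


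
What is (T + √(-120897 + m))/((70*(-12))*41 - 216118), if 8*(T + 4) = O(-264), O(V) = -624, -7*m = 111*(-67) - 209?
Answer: 41/125279 - I*√5870431/1753906 ≈ 0.00032727 - 0.0013814*I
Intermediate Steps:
m = 7646/7 (m = -(111*(-67) - 209)/7 = -(-7437 - 209)/7 = -⅐*(-7646) = 7646/7 ≈ 1092.3)
T = -82 (T = -4 + (⅛)*(-624) = -4 - 78 = -82)
(T + √(-120897 + m))/((70*(-12))*41 - 216118) = (-82 + √(-120897 + 7646/7))/((70*(-12))*41 - 216118) = (-82 + √(-838633/7))/(-840*41 - 216118) = (-82 + I*√5870431/7)/(-34440 - 216118) = (-82 + I*√5870431/7)/(-250558) = (-82 + I*√5870431/7)*(-1/250558) = 41/125279 - I*√5870431/1753906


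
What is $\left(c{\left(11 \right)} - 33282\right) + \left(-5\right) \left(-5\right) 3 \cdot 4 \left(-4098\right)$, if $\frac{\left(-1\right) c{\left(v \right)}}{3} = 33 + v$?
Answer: $-1262814$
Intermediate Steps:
$c{\left(v \right)} = -99 - 3 v$ ($c{\left(v \right)} = - 3 \left(33 + v\right) = -99 - 3 v$)
$\left(c{\left(11 \right)} - 33282\right) + \left(-5\right) \left(-5\right) 3 \cdot 4 \left(-4098\right) = \left(\left(-99 - 33\right) - 33282\right) + \left(-5\right) \left(-5\right) 3 \cdot 4 \left(-4098\right) = \left(\left(-99 - 33\right) - 33282\right) + 25 \cdot 12 \left(-4098\right) = \left(-132 - 33282\right) + 300 \left(-4098\right) = -33414 - 1229400 = -1262814$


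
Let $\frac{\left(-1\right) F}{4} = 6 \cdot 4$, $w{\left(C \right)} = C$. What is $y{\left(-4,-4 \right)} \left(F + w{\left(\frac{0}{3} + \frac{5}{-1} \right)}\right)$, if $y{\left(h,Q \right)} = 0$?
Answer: $0$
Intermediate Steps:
$F = -96$ ($F = - 4 \cdot 6 \cdot 4 = \left(-4\right) 24 = -96$)
$y{\left(-4,-4 \right)} \left(F + w{\left(\frac{0}{3} + \frac{5}{-1} \right)}\right) = 0 \left(-96 + \left(\frac{0}{3} + \frac{5}{-1}\right)\right) = 0 \left(-96 + \left(0 \cdot \frac{1}{3} + 5 \left(-1\right)\right)\right) = 0 \left(-96 + \left(0 - 5\right)\right) = 0 \left(-96 - 5\right) = 0 \left(-101\right) = 0$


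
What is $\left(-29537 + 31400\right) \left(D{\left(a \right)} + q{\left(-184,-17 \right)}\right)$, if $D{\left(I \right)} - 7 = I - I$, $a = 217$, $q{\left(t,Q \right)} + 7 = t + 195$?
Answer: $20493$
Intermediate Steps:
$q{\left(t,Q \right)} = 188 + t$ ($q{\left(t,Q \right)} = -7 + \left(t + 195\right) = -7 + \left(195 + t\right) = 188 + t$)
$D{\left(I \right)} = 7$ ($D{\left(I \right)} = 7 + \left(I - I\right) = 7 + 0 = 7$)
$\left(-29537 + 31400\right) \left(D{\left(a \right)} + q{\left(-184,-17 \right)}\right) = \left(-29537 + 31400\right) \left(7 + \left(188 - 184\right)\right) = 1863 \left(7 + 4\right) = 1863 \cdot 11 = 20493$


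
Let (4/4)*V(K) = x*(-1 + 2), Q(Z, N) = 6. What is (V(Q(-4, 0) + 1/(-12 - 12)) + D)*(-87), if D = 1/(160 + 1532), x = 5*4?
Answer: -981389/564 ≈ -1740.1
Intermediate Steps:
x = 20
D = 1/1692 ≈ 0.00059102
V(K) = 20 (V(K) = 20*(-1 + 2) = 20*1 = 20)
(V(Q(-4, 0) + 1/(-12 - 12)) + D)*(-87) = (20 + 1/1692)*(-87) = (33841/1692)*(-87) = -981389/564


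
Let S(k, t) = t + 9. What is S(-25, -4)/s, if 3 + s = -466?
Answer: -5/469 ≈ -0.010661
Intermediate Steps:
s = -469 (s = -3 - 466 = -469)
S(k, t) = 9 + t
S(-25, -4)/s = (9 - 4)/(-469) = 5*(-1/469) = -5/469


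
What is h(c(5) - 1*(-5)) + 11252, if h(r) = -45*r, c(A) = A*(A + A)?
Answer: 8777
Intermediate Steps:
c(A) = 2*A**2 (c(A) = A*(2*A) = 2*A**2)
h(c(5) - 1*(-5)) + 11252 = -45*(2*5**2 - 1*(-5)) + 11252 = -45*(2*25 + 5) + 11252 = -45*(50 + 5) + 11252 = -45*55 + 11252 = -2475 + 11252 = 8777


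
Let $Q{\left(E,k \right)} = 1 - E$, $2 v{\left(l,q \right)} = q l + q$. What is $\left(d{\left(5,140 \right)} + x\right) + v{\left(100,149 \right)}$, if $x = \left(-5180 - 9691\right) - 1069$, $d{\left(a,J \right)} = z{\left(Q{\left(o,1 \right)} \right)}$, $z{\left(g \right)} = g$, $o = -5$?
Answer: $- \frac{16819}{2} \approx -8409.5$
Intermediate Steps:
$v{\left(l,q \right)} = \frac{q}{2} + \frac{l q}{2}$ ($v{\left(l,q \right)} = \frac{q l + q}{2} = \frac{l q + q}{2} = \frac{q + l q}{2} = \frac{q}{2} + \frac{l q}{2}$)
$d{\left(a,J \right)} = 6$ ($d{\left(a,J \right)} = 1 - -5 = 1 + 5 = 6$)
$x = -15940$ ($x = -14871 - 1069 = -15940$)
$\left(d{\left(5,140 \right)} + x\right) + v{\left(100,149 \right)} = \left(6 - 15940\right) + \frac{1}{2} \cdot 149 \left(1 + 100\right) = -15934 + \frac{1}{2} \cdot 149 \cdot 101 = -15934 + \frac{15049}{2} = - \frac{16819}{2}$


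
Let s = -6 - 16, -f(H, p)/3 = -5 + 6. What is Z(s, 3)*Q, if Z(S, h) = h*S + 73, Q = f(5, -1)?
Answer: -21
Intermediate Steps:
f(H, p) = -3 (f(H, p) = -3*(-5 + 6) = -3*1 = -3)
Q = -3
s = -22
Z(S, h) = 73 + S*h (Z(S, h) = S*h + 73 = 73 + S*h)
Z(s, 3)*Q = (73 - 22*3)*(-3) = (73 - 66)*(-3) = 7*(-3) = -21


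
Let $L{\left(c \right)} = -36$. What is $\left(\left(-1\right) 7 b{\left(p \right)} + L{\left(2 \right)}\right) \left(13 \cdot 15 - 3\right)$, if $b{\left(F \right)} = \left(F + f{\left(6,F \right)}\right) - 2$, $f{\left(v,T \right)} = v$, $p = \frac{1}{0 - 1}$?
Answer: $-10944$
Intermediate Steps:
$p = -1$ ($p = \frac{1}{-1} = -1$)
$b{\left(F \right)} = 4 + F$ ($b{\left(F \right)} = \left(F + 6\right) - 2 = \left(6 + F\right) - 2 = 4 + F$)
$\left(\left(-1\right) 7 b{\left(p \right)} + L{\left(2 \right)}\right) \left(13 \cdot 15 - 3\right) = \left(\left(-1\right) 7 \left(4 - 1\right) - 36\right) \left(13 \cdot 15 - 3\right) = \left(\left(-7\right) 3 - 36\right) \left(195 - 3\right) = \left(-21 - 36\right) 192 = \left(-57\right) 192 = -10944$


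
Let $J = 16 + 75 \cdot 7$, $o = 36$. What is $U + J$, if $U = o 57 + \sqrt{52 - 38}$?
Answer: $2593 + \sqrt{14} \approx 2596.7$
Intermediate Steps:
$U = 2052 + \sqrt{14}$ ($U = 36 \cdot 57 + \sqrt{52 - 38} = 2052 + \sqrt{14} \approx 2055.7$)
$J = 541$ ($J = 16 + 525 = 541$)
$U + J = \left(2052 + \sqrt{14}\right) + 541 = 2593 + \sqrt{14}$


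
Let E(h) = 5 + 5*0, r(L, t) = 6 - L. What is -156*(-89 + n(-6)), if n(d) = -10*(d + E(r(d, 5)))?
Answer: 12324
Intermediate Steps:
E(h) = 5 (E(h) = 5 + 0 = 5)
n(d) = -50 - 10*d (n(d) = -10*(d + 5) = -10*(5 + d) = -50 - 10*d)
-156*(-89 + n(-6)) = -156*(-89 + (-50 - 10*(-6))) = -156*(-89 + (-50 + 60)) = -156*(-89 + 10) = -156*(-79) = 12324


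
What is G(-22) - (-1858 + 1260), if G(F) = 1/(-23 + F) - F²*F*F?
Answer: -10514611/45 ≈ -2.3366e+5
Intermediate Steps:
G(F) = 1/(-23 + F) - F⁴ (G(F) = 1/(-23 + F) - F³*F = 1/(-23 + F) - F⁴)
G(-22) - (-1858 + 1260) = (1 - 1*(-22)⁵ + 23*(-22)⁴)/(-23 - 22) - (-1858 + 1260) = (1 - 1*(-5153632) + 23*234256)/(-45) - 1*(-598) = -(1 + 5153632 + 5387888)/45 + 598 = -1/45*10541521 + 598 = -10541521/45 + 598 = -10514611/45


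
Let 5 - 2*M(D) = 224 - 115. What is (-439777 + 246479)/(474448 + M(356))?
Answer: -96649/237198 ≈ -0.40746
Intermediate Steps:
M(D) = -52 (M(D) = 5/2 - (224 - 115)/2 = 5/2 - ½*109 = 5/2 - 109/2 = -52)
(-439777 + 246479)/(474448 + M(356)) = (-439777 + 246479)/(474448 - 52) = -193298/474396 = -193298*1/474396 = -96649/237198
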